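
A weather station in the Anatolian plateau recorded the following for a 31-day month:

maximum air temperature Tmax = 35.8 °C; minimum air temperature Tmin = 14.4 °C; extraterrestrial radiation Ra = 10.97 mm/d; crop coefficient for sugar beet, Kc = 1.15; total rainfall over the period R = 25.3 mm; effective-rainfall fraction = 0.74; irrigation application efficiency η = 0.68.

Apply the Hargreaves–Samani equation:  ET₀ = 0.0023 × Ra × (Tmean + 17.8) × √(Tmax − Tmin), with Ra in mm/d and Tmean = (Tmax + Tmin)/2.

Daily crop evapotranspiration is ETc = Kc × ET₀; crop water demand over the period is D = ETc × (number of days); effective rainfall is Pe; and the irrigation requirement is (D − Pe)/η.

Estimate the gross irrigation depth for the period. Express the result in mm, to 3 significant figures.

235 mm

Tmean = (35.8 + 14.4)/2 = 25.10 °C
ET₀ = 0.0023 × 10.97 × (25.10 + 17.8) × √21.4 = 0.0023 × 10.97 × 42.90 × 4.6260 = 5.0072 mm/d
ETc = Kc × ET₀ = 1.15 × 5.0072 = 5.7583 mm/d
Crop demand D = ETc × 31 d = 5.7583 × 31 = 178.507 mm
Pe = 0.74 × 25.3 = 18.722 mm
D − Pe = 178.507 − 18.722 = 159.785 mm
Gross irrigation = 159.785 / 0.68 = 234.978 mm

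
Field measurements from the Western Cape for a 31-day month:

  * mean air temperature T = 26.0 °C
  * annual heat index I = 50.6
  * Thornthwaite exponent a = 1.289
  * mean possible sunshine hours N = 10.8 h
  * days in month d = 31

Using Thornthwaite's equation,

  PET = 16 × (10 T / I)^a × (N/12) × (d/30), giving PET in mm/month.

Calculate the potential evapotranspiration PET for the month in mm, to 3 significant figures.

123 mm

10T/I = 10 × 26.0 / 50.6 = 5.1383
(10T/I)^a = 5.1383^1.289 = 8.2461
Uncorrected PET = 16 × 8.2461 = 131.938 mm
Correction = (N/12)(d/30) = (10.8/12)(31/30) = 0.9300
PET = 131.938 × 0.9300 = 122.702 mm/month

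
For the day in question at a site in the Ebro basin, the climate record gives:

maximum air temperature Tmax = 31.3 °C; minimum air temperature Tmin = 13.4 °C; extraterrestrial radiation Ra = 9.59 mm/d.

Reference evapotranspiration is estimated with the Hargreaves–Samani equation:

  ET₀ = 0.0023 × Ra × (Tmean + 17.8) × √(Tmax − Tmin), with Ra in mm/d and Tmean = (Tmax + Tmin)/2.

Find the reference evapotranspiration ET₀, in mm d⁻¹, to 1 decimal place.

3.7 mm d⁻¹

Tmean = (31.3 + 13.4)/2 = 22.35 °C
ET₀ = 0.0023 × 9.59 × (22.35 + 17.8) × √17.9 = 0.0023 × 9.59 × 40.15 × 4.2308 = 3.7467 mm/d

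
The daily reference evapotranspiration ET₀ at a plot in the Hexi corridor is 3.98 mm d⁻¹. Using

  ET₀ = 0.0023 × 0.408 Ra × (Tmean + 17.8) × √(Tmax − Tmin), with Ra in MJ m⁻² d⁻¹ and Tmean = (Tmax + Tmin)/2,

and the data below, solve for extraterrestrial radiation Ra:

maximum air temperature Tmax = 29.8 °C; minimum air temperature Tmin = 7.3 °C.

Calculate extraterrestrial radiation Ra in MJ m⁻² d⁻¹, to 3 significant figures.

Tmean = (29.8+7.3)/2 = 18.55 °C; ΔT = 22.5
Ra = ET₀ / [0.0023 × 0.408 × (Tmean+17.8) × √ΔT]
   = 3.98 / (0.0023 × 0.408 × 36.35 × 4.7434) = 24.598 MJ m⁻² d⁻¹

24.6 MJ m⁻² d⁻¹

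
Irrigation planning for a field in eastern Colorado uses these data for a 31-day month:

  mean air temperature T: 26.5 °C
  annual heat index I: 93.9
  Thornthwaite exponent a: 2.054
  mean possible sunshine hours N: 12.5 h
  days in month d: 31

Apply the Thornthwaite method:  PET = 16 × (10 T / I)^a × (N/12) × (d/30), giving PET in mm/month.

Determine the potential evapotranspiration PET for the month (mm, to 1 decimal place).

10T/I = 10 × 26.5 / 93.9 = 2.8222
(10T/I)^a = 2.8222^2.054 = 8.4238
Uncorrected PET = 16 × 8.4238 = 134.781 mm
Correction = (N/12)(d/30) = (12.5/12)(31/30) = 1.0764
PET = 134.781 × 1.0764 = 145.078 mm/month

145.1 mm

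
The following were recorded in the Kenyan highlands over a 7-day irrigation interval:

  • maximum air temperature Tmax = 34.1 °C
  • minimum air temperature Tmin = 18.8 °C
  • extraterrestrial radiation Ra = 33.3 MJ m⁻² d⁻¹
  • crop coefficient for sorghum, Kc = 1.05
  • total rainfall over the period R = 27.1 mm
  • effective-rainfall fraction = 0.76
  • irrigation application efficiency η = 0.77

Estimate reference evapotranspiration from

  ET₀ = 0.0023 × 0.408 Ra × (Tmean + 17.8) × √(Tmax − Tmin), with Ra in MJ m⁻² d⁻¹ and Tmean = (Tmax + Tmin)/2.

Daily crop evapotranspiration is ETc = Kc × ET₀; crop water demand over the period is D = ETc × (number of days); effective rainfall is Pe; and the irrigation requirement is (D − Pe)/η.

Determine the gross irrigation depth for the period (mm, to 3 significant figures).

24.9 mm

Tmean = (34.1 + 18.8)/2 = 26.45 °C
0.408 Ra = 0.408 × 33.3 = 13.5864 mm/d equivalent
ET₀ = 0.0023 × 13.5864 × (26.45 + 17.8) × √15.3 = 0.0023 × 13.5864 × 44.25 × 3.9115 = 5.4086 mm/d
ETc = Kc × ET₀ = 1.05 × 5.4086 = 5.6790 mm/d
Crop demand D = ETc × 7 d = 5.6790 × 7 = 39.753 mm
Pe = 0.76 × 27.1 = 20.596 mm
D − Pe = 39.753 − 20.596 = 19.157 mm
Gross irrigation = 19.157 / 0.77 = 24.879 mm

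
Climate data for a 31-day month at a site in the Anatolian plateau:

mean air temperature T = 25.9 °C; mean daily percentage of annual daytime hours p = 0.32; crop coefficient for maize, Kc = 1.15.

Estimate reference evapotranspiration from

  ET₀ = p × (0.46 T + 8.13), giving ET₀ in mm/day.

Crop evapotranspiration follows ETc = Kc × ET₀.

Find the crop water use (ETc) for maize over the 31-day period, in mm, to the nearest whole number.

229 mm

ET₀ = 0.32 × (0.46 × 25.9 + 8.13) = 0.32 × 20.044 = 6.4141 mm/d
ETc = Kc × ET₀ = 1.15 × 6.4141 = 7.3762 mm/d
Over 31 days: 7.3762 × 31 = 228.662 mm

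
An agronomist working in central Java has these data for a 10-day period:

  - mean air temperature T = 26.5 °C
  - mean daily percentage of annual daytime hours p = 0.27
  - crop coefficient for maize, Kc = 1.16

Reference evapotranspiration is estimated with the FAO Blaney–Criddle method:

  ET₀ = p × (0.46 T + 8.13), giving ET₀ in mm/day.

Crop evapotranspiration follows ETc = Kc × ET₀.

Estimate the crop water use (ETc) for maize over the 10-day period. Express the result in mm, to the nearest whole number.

64 mm

ET₀ = 0.27 × (0.46 × 26.5 + 8.13) = 0.27 × 20.320 = 5.4864 mm/d
ETc = Kc × ET₀ = 1.16 × 5.4864 = 6.3642 mm/d
Over 10 days: 6.3642 × 10 = 63.642 mm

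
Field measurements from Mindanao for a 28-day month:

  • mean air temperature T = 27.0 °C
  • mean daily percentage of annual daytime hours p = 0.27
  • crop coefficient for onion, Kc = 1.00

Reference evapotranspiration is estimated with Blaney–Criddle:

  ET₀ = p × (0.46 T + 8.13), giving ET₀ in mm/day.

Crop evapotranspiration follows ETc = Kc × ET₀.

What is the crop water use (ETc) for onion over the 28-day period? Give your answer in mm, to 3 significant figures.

155 mm

ET₀ = 0.27 × (0.46 × 27.0 + 8.13) = 0.27 × 20.550 = 5.5485 mm/d
ETc = Kc × ET₀ = 1.00 × 5.5485 = 5.5485 mm/d
Over 28 days: 5.5485 × 28 = 155.358 mm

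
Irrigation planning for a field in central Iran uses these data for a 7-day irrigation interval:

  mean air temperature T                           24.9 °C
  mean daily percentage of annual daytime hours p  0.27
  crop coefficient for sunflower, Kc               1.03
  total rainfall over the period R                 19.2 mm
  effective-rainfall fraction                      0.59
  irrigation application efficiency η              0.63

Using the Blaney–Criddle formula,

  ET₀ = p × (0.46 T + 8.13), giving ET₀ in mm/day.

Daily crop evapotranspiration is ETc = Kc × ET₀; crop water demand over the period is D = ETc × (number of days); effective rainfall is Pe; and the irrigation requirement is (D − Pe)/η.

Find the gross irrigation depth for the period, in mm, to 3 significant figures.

42.5 mm

ET₀ = 0.27 × (0.46 × 24.9 + 8.13) = 0.27 × 19.584 = 5.2877 mm/d
ETc = Kc × ET₀ = 1.03 × 5.2877 = 5.4463 mm/d
Crop demand D = ETc × 7 d = 5.4463 × 7 = 38.124 mm
Pe = 0.59 × 19.2 = 11.328 mm
D − Pe = 38.124 − 11.328 = 26.796 mm
Gross irrigation = 26.796 / 0.63 = 42.533 mm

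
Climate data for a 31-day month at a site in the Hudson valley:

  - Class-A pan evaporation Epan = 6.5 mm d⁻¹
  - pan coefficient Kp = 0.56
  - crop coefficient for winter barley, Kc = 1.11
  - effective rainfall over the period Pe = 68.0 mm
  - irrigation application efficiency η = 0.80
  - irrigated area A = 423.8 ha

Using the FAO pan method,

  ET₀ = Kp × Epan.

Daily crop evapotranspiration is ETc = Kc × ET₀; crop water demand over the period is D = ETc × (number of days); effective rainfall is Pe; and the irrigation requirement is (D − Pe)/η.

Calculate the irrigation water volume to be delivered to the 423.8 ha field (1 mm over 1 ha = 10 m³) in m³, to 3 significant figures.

303000 m³

ET₀ = 0.56 × 6.5 = 3.6400 mm/d
ETc = Kc × ET₀ = 1.11 × 3.6400 = 4.0404 mm/d
Crop demand D = ETc × 31 d = 4.0404 × 31 = 125.252 mm
D − Pe = 125.252 − 68.0 = 57.252 mm
Gross irrigation = 57.252 / 0.80 = 71.565 mm
Volume = 71.565 mm × 423.8 ha × 10 = 303292.5 m³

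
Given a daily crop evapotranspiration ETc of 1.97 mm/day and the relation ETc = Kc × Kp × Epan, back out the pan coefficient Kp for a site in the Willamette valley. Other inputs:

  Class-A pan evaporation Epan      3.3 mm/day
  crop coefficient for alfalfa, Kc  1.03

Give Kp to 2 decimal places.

0.58

ETc = Kc × Kp × Epan  ⇒  Kp = ETc / (Kc × Epan)
Kp = 1.97 / (1.03 × 3.3) = 1.97 / 3.399 = 0.5796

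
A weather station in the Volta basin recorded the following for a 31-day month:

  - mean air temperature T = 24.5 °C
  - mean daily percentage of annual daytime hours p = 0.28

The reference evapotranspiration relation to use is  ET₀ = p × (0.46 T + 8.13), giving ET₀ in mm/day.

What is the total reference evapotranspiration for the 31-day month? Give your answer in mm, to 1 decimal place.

168.4 mm

ET₀ = 0.28 × (0.46 × 24.5 + 8.13) = 0.28 × 19.400 = 5.4320 mm/d
Monthly total = 5.4320 × 31 = 168.392 mm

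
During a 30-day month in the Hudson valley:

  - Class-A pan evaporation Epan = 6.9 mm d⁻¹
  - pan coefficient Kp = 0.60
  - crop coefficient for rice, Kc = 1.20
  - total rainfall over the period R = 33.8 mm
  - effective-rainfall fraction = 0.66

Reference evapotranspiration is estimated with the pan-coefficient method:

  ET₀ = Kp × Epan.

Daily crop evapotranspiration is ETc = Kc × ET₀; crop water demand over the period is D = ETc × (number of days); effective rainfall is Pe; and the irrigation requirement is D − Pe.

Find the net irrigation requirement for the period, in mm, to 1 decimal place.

ET₀ = 0.60 × 6.9 = 4.1400 mm/d
ETc = Kc × ET₀ = 1.20 × 4.1400 = 4.9680 mm/d
Crop demand D = ETc × 30 d = 4.9680 × 30 = 149.040 mm
Pe = 0.66 × 33.8 = 22.308 mm
D − Pe = 149.040 − 22.308 = 126.732 mm

126.7 mm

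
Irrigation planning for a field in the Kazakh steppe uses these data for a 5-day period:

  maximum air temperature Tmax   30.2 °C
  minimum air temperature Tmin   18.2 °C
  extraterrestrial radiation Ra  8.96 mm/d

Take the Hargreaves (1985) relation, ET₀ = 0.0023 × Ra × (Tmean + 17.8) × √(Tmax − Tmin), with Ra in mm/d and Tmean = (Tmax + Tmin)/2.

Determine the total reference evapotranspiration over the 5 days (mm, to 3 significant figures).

Tmean = (30.2 + 18.2)/2 = 24.20 °C
ET₀ = 0.0023 × 8.96 × (24.20 + 17.8) × √12.0 = 0.0023 × 8.96 × 42.00 × 3.4641 = 2.9983 mm/d
Over 5 days: 2.9983 × 5 = 14.992 mm

15.0 mm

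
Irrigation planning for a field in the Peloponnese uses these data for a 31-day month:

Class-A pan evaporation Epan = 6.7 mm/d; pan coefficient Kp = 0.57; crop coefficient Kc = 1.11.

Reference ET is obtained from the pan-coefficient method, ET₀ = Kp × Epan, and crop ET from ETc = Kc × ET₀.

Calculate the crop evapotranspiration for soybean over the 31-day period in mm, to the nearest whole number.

ET₀ = 0.57 × 6.7 = 3.8190 mm/d
ETc = Kc × ET₀ = 1.11 × 3.8190 = 4.2391 mm/d
Over 31 days: 4.2391 × 31 = 131.412 mm

131 mm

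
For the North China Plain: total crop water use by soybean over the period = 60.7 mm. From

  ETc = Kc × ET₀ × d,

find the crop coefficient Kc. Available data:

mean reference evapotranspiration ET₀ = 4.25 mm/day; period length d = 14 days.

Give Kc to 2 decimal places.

1.02

ETc = Kc × ET₀ × d  ⇒  Kc = ETc / (ET₀ × d)
Kc = 60.7 / (4.25 × 14) = 60.7 / 59.50 = 1.0202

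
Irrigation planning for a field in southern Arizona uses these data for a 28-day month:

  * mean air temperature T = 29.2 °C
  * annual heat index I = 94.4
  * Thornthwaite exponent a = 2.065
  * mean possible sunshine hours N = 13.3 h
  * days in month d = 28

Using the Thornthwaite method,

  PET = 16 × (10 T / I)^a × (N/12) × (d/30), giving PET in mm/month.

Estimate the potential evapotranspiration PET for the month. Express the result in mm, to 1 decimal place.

10T/I = 10 × 29.2 / 94.4 = 3.0932
(10T/I)^a = 3.0932^2.065 = 10.2966
Uncorrected PET = 16 × 10.2966 = 164.746 mm
Correction = (N/12)(d/30) = (13.3/12)(28/30) = 1.0344
PET = 164.746 × 1.0344 = 170.413 mm/month

170.4 mm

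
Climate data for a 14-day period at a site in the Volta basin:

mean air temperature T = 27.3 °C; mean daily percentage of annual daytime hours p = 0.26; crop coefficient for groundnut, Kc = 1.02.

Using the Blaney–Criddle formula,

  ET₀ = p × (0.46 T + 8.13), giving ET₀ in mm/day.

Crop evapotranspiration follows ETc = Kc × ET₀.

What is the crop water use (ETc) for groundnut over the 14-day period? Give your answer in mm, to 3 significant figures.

ET₀ = 0.26 × (0.46 × 27.3 + 8.13) = 0.26 × 20.688 = 5.3789 mm/d
ETc = Kc × ET₀ = 1.02 × 5.3789 = 5.4865 mm/d
Over 14 days: 5.4865 × 14 = 76.811 mm

76.8 mm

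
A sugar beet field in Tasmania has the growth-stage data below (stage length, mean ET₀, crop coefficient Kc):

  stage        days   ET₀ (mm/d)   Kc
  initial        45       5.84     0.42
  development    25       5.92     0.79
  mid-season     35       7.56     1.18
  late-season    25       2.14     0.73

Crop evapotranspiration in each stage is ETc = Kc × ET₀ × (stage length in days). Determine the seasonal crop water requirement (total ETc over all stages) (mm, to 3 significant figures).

initial: 0.42 × 5.84 × 45 = 110.38 mm
development: 0.79 × 5.92 × 25 = 116.92 mm
mid-season: 1.18 × 7.56 × 35 = 312.23 mm
late-season: 0.73 × 2.14 × 25 = 39.06 mm
Seasonal total = 578.59 mm

579 mm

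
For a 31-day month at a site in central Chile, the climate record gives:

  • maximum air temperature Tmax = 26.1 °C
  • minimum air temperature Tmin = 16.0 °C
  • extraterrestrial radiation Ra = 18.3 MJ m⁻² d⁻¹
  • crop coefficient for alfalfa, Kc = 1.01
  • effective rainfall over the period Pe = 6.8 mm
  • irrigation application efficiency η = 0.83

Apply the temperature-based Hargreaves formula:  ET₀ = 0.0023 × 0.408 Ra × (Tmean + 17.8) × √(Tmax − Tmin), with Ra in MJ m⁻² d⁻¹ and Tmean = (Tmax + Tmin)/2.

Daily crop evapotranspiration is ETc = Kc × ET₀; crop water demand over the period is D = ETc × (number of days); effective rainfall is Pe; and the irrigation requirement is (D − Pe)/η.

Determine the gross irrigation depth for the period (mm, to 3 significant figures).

71.8 mm

Tmean = (26.1 + 16.0)/2 = 21.05 °C
0.408 Ra = 0.408 × 18.3 = 7.4664 mm/d equivalent
ET₀ = 0.0023 × 7.4664 × (21.05 + 17.8) × √10.1 = 0.0023 × 7.4664 × 38.85 × 3.1780 = 2.1202 mm/d
ETc = Kc × ET₀ = 1.01 × 2.1202 = 2.1414 mm/d
Crop demand D = ETc × 31 d = 2.1414 × 31 = 66.383 mm
D − Pe = 66.383 − 6.8 = 59.583 mm
Gross irrigation = 59.583 / 0.83 = 71.787 mm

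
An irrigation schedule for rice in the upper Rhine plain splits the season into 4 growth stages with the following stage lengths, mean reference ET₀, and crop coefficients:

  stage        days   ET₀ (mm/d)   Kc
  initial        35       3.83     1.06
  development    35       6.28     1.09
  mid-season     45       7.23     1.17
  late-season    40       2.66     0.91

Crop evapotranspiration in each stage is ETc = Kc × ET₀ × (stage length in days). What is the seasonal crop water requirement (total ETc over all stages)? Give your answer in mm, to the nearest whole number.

initial: 1.06 × 3.83 × 35 = 142.09 mm
development: 1.09 × 6.28 × 35 = 239.58 mm
mid-season: 1.17 × 7.23 × 45 = 380.66 mm
late-season: 0.91 × 2.66 × 40 = 96.82 mm
Seasonal total = 859.15 mm

859 mm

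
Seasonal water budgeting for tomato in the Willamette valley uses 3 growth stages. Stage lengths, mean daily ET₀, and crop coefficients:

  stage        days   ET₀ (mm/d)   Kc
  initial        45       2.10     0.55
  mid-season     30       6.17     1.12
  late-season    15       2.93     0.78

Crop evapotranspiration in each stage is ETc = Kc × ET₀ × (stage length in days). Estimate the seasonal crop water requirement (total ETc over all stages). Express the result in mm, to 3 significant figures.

initial: 0.55 × 2.10 × 45 = 51.98 mm
mid-season: 1.12 × 6.17 × 30 = 207.31 mm
late-season: 0.78 × 2.93 × 15 = 34.28 mm
Seasonal total = 293.57 mm

294 mm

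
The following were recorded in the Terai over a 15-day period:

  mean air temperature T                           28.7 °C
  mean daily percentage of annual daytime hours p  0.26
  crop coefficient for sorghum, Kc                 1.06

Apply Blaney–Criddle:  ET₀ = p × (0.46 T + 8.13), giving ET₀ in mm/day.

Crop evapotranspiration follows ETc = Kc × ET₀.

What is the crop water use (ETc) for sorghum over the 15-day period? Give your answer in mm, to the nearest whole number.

88 mm

ET₀ = 0.26 × (0.46 × 28.7 + 8.13) = 0.26 × 21.332 = 5.5463 mm/d
ETc = Kc × ET₀ = 1.06 × 5.5463 = 5.8791 mm/d
Over 15 days: 5.8791 × 15 = 88.187 mm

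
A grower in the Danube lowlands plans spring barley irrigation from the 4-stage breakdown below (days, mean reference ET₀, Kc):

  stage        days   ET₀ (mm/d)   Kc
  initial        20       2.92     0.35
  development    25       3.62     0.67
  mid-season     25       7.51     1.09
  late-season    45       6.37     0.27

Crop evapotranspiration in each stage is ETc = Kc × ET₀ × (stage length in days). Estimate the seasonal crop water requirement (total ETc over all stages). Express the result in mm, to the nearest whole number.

initial: 0.35 × 2.92 × 20 = 20.44 mm
development: 0.67 × 3.62 × 25 = 60.64 mm
mid-season: 1.09 × 7.51 × 25 = 204.65 mm
late-season: 0.27 × 6.37 × 45 = 77.40 mm
Seasonal total = 363.13 mm

363 mm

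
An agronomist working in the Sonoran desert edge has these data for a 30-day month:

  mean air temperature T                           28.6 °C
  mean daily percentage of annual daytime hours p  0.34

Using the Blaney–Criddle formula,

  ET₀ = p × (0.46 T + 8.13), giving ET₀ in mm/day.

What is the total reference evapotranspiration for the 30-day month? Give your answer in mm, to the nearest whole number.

217 mm

ET₀ = 0.34 × (0.46 × 28.6 + 8.13) = 0.34 × 21.286 = 7.2372 mm/d
Monthly total = 7.2372 × 30 = 217.116 mm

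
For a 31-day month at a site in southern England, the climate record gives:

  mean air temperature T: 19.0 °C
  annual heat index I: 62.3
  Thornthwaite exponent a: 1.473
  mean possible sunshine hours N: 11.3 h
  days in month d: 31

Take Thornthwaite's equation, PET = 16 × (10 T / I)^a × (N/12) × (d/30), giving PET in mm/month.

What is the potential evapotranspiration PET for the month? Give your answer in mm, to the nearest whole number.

10T/I = 10 × 19.0 / 62.3 = 3.0498
(10T/I)^a = 3.0498^1.473 = 5.1681
Uncorrected PET = 16 × 5.1681 = 82.690 mm
Correction = (N/12)(d/30) = (11.3/12)(31/30) = 0.9731
PET = 82.690 × 0.9731 = 80.466 mm/month

80 mm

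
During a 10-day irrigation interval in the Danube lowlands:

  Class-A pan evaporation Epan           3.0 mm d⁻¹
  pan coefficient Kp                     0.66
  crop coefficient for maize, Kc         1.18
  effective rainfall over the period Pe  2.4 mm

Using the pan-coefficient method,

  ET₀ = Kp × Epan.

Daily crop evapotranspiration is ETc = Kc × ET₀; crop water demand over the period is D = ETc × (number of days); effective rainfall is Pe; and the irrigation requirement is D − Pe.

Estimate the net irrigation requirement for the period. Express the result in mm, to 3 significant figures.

ET₀ = 0.66 × 3.0 = 1.9800 mm/d
ETc = Kc × ET₀ = 1.18 × 1.9800 = 2.3364 mm/d
Crop demand D = ETc × 10 d = 2.3364 × 10 = 23.364 mm
D − Pe = 23.364 − 2.4 = 20.964 mm

21.0 mm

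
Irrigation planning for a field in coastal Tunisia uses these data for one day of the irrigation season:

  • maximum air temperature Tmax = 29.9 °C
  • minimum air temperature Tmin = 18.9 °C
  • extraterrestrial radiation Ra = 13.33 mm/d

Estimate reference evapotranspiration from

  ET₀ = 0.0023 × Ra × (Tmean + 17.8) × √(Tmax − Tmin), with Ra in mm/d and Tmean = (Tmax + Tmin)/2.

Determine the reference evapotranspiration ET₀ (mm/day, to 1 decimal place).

Tmean = (29.9 + 18.9)/2 = 24.40 °C
ET₀ = 0.0023 × 13.33 × (24.40 + 17.8) × √11.0 = 0.0023 × 13.33 × 42.20 × 3.3166 = 4.2910 mm/d

4.3 mm/day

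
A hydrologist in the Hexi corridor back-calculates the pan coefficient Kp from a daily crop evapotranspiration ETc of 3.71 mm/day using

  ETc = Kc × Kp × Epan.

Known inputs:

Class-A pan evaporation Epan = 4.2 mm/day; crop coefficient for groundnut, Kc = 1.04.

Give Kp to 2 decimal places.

ETc = Kc × Kp × Epan  ⇒  Kp = ETc / (Kc × Epan)
Kp = 3.71 / (1.04 × 4.2) = 3.71 / 4.368 = 0.8494

0.85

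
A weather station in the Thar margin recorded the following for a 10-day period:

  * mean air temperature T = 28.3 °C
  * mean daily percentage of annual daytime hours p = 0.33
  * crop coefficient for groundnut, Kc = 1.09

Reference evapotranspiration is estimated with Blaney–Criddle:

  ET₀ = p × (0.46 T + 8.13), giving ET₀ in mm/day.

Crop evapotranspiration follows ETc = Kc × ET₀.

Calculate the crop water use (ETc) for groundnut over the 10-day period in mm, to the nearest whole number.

ET₀ = 0.33 × (0.46 × 28.3 + 8.13) = 0.33 × 21.148 = 6.9788 mm/d
ETc = Kc × ET₀ = 1.09 × 6.9788 = 7.6069 mm/d
Over 10 days: 7.6069 × 10 = 76.069 mm

76 mm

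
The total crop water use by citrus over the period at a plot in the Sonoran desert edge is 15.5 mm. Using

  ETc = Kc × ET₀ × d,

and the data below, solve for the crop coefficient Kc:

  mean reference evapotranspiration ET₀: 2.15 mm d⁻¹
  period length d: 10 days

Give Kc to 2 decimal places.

ETc = Kc × ET₀ × d  ⇒  Kc = ETc / (ET₀ × d)
Kc = 15.5 / (2.15 × 10) = 15.5 / 21.50 = 0.7209

0.72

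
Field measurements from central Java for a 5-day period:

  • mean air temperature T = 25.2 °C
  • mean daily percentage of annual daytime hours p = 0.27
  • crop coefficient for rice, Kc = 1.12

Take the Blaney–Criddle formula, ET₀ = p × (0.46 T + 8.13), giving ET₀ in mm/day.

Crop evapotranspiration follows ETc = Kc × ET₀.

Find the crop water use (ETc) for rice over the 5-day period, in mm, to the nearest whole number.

30 mm

ET₀ = 0.27 × (0.46 × 25.2 + 8.13) = 0.27 × 19.722 = 5.3249 mm/d
ETc = Kc × ET₀ = 1.12 × 5.3249 = 5.9639 mm/d
Over 5 days: 5.9639 × 5 = 29.820 mm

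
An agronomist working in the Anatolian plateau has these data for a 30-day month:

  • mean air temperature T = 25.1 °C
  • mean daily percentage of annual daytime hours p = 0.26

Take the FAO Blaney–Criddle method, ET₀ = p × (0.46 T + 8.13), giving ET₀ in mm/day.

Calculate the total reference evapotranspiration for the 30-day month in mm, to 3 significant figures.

ET₀ = 0.26 × (0.46 × 25.1 + 8.13) = 0.26 × 19.676 = 5.1158 mm/d
Monthly total = 5.1158 × 30 = 153.474 mm

153 mm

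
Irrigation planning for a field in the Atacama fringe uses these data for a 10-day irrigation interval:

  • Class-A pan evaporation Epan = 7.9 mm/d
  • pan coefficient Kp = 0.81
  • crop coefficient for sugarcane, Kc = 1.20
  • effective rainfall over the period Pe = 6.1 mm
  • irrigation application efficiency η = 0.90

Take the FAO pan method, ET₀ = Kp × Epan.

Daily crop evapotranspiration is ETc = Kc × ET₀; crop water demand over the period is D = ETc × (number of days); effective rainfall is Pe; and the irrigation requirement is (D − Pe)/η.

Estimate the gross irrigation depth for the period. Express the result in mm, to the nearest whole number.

79 mm

ET₀ = 0.81 × 7.9 = 6.3990 mm/d
ETc = Kc × ET₀ = 1.20 × 6.3990 = 7.6788 mm/d
Crop demand D = ETc × 10 d = 7.6788 × 10 = 76.788 mm
D − Pe = 76.788 − 6.1 = 70.688 mm
Gross irrigation = 70.688 / 0.90 = 78.542 mm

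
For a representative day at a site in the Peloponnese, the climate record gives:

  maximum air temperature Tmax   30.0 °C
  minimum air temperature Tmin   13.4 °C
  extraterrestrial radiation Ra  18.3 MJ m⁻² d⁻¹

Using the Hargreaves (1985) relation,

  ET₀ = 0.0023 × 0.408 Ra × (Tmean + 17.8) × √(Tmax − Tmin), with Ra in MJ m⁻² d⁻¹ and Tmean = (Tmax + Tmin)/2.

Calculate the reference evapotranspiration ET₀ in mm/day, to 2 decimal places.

2.76 mm/day

Tmean = (30.0 + 13.4)/2 = 21.70 °C
0.408 Ra = 0.408 × 18.3 = 7.4664 mm/d equivalent
ET₀ = 0.0023 × 7.4664 × (21.70 + 17.8) × √16.6 = 0.0023 × 7.4664 × 39.50 × 4.0743 = 2.7637 mm/d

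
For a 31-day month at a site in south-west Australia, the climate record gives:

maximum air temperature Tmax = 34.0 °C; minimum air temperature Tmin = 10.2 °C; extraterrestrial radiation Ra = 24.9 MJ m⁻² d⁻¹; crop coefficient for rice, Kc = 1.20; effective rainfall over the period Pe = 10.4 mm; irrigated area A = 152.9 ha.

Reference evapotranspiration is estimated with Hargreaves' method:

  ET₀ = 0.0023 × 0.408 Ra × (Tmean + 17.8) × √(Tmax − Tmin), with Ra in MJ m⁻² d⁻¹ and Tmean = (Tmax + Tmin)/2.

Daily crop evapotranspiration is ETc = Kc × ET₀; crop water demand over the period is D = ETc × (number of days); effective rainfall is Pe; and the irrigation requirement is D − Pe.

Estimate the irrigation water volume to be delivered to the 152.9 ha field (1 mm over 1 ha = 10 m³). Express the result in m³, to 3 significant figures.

Tmean = (34.0 + 10.2)/2 = 22.10 °C
0.408 Ra = 0.408 × 24.9 = 10.1592 mm/d equivalent
ET₀ = 0.0023 × 10.1592 × (22.10 + 17.8) × √23.8 = 0.0023 × 10.1592 × 39.90 × 4.8785 = 4.5483 mm/d
ETc = Kc × ET₀ = 1.20 × 4.5483 = 5.4580 mm/d
Crop demand D = ETc × 31 d = 5.4580 × 31 = 169.198 mm
D − Pe = 169.198 − 10.4 = 158.798 mm
Volume = 158.798 mm × 152.9 ha × 10 = 242802.1 m³

243000 m³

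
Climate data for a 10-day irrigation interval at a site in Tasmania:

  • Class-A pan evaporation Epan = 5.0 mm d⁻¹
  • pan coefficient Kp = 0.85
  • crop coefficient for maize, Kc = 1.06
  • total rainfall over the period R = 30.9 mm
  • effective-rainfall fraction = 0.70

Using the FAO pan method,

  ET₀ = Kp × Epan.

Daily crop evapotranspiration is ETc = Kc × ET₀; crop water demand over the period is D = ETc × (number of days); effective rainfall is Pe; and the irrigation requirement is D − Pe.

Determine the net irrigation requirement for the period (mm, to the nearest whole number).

ET₀ = 0.85 × 5.0 = 4.2500 mm/d
ETc = Kc × ET₀ = 1.06 × 4.2500 = 4.5050 mm/d
Crop demand D = ETc × 10 d = 4.5050 × 10 = 45.050 mm
Pe = 0.70 × 30.9 = 21.630 mm
D − Pe = 45.050 − 21.630 = 23.420 mm

23 mm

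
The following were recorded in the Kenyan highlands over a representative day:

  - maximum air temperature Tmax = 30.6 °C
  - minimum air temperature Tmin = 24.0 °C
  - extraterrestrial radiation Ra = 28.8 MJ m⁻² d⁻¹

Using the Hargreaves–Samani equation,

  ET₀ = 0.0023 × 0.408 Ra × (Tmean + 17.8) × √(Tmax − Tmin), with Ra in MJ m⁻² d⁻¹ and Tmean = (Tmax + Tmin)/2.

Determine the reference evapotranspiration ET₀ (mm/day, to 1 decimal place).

3.1 mm/day

Tmean = (30.6 + 24.0)/2 = 27.30 °C
0.408 Ra = 0.408 × 28.8 = 11.7504 mm/d equivalent
ET₀ = 0.0023 × 11.7504 × (27.30 + 17.8) × √6.6 = 0.0023 × 11.7504 × 45.10 × 2.5690 = 3.1313 mm/d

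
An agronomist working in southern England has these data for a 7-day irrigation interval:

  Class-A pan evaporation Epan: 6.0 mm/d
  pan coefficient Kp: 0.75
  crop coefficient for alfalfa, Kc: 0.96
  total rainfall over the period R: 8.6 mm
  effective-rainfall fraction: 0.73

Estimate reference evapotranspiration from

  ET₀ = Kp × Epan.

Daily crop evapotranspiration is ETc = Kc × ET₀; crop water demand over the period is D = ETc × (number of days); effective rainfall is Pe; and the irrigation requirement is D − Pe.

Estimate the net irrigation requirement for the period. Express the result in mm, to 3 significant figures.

ET₀ = 0.75 × 6.0 = 4.5000 mm/d
ETc = Kc × ET₀ = 0.96 × 4.5000 = 4.3200 mm/d
Crop demand D = ETc × 7 d = 4.3200 × 7 = 30.240 mm
Pe = 0.73 × 8.6 = 6.278 mm
D − Pe = 30.240 − 6.278 = 23.962 mm

24.0 mm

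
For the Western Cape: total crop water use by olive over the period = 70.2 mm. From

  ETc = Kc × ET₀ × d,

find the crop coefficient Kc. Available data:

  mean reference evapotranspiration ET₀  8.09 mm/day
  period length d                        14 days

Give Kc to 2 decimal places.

0.62

ETc = Kc × ET₀ × d  ⇒  Kc = ETc / (ET₀ × d)
Kc = 70.2 / (8.09 × 14) = 70.2 / 113.26 = 0.6198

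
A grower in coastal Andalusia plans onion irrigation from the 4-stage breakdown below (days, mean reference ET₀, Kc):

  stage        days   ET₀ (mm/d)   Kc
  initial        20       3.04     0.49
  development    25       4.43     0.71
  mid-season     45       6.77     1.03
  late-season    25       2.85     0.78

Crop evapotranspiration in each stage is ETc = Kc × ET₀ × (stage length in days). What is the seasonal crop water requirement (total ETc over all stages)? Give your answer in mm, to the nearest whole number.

478 mm

initial: 0.49 × 3.04 × 20 = 29.79 mm
development: 0.71 × 4.43 × 25 = 78.63 mm
mid-season: 1.03 × 6.77 × 45 = 313.79 mm
late-season: 0.78 × 2.85 × 25 = 55.58 mm
Seasonal total = 477.79 mm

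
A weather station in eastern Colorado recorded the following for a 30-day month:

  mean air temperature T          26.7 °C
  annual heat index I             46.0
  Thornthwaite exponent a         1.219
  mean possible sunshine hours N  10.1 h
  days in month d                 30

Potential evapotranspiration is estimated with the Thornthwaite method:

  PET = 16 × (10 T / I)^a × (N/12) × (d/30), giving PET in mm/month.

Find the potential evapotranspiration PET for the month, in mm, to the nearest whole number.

10T/I = 10 × 26.7 / 46.0 = 5.8043
(10T/I)^a = 5.8043^1.219 = 8.5312
Uncorrected PET = 16 × 8.5312 = 136.499 mm
Correction = (N/12)(d/30) = (10.1/12)(30/30) = 0.8417
PET = 136.499 × 0.8417 = 114.891 mm/month

115 mm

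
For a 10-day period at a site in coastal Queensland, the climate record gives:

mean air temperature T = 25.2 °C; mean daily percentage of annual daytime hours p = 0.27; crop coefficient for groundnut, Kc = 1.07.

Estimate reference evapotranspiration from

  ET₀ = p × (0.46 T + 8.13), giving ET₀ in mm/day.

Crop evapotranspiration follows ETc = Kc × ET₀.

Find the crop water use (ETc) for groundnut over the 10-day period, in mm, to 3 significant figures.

57.0 mm

ET₀ = 0.27 × (0.46 × 25.2 + 8.13) = 0.27 × 19.722 = 5.3249 mm/d
ETc = Kc × ET₀ = 1.07 × 5.3249 = 5.6976 mm/d
Over 10 days: 5.6976 × 10 = 56.976 mm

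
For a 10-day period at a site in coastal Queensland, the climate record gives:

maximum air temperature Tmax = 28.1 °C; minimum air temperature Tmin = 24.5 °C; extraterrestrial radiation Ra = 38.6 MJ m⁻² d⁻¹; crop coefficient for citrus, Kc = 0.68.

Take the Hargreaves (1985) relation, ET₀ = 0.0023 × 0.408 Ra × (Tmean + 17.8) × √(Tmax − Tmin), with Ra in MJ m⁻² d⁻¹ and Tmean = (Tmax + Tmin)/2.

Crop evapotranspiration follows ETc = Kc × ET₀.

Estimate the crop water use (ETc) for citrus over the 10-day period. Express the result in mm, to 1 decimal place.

20.6 mm

Tmean = (28.1 + 24.5)/2 = 26.30 °C
0.408 Ra = 0.408 × 38.6 = 15.7488 mm/d equivalent
ET₀ = 0.0023 × 15.7488 × (26.30 + 17.8) × √3.6 = 0.0023 × 15.7488 × 44.10 × 1.8974 = 3.0309 mm/d
ETc = Kc × ET₀ = 0.68 × 3.0309 = 2.0610 mm/d
Over 10 days: 2.0610 × 10 = 20.610 mm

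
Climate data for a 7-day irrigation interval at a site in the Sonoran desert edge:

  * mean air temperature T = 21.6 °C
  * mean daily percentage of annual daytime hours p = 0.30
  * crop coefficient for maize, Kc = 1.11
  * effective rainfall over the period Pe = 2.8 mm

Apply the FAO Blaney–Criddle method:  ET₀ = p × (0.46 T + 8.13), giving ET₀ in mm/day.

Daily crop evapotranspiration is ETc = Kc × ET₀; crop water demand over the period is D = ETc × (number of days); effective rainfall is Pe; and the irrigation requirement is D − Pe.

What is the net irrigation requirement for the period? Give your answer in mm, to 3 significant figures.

39.3 mm

ET₀ = 0.30 × (0.46 × 21.6 + 8.13) = 0.30 × 18.066 = 5.4198 mm/d
ETc = Kc × ET₀ = 1.11 × 5.4198 = 6.0160 mm/d
Crop demand D = ETc × 7 d = 6.0160 × 7 = 42.112 mm
D − Pe = 42.112 − 2.8 = 39.312 mm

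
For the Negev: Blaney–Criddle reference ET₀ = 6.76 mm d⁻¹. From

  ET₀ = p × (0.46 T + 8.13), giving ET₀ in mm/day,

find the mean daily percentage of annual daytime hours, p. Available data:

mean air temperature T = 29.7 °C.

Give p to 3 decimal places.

0.310

p = ET₀ / (0.46 T + 8.13) = 6.76 / (0.46 × 29.7 + 8.13) = 6.76 / 21.792 = 0.3102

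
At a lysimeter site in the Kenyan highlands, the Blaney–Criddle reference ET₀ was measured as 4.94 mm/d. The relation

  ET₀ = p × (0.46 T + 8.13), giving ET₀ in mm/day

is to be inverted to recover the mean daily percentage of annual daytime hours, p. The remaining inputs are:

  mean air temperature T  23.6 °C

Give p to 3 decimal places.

p = ET₀ / (0.46 T + 8.13) = 4.94 / (0.46 × 23.6 + 8.13) = 4.94 / 18.986 = 0.2602

0.260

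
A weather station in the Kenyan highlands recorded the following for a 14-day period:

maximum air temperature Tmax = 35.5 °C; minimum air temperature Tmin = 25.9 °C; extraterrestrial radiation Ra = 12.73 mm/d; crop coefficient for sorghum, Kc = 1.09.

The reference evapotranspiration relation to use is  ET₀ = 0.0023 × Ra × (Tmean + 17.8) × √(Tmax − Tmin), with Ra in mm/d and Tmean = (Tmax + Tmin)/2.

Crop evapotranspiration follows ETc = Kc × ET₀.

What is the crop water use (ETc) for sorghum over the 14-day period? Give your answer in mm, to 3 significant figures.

Tmean = (35.5 + 25.9)/2 = 30.70 °C
ET₀ = 0.0023 × 12.73 × (30.70 + 17.8) × √9.6 = 0.0023 × 12.73 × 48.50 × 3.0984 = 4.3998 mm/d
ETc = Kc × ET₀ = 1.09 × 4.3998 = 4.7958 mm/d
Over 14 days: 4.7958 × 14 = 67.141 mm

67.1 mm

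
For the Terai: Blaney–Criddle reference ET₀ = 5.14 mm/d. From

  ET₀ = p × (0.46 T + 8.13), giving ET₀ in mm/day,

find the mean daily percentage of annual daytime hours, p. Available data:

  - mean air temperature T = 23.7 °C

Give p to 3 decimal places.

0.270

p = ET₀ / (0.46 T + 8.13) = 5.14 / (0.46 × 23.7 + 8.13) = 5.14 / 19.032 = 0.2701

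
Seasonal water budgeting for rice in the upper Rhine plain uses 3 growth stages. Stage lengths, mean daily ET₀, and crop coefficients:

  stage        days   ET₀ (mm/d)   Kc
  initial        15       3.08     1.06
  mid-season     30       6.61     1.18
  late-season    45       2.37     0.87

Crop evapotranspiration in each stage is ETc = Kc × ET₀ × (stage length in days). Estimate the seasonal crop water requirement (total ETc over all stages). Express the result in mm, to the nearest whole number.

initial: 1.06 × 3.08 × 15 = 48.97 mm
mid-season: 1.18 × 6.61 × 30 = 233.99 mm
late-season: 0.87 × 2.37 × 45 = 92.79 mm
Seasonal total = 375.75 mm

376 mm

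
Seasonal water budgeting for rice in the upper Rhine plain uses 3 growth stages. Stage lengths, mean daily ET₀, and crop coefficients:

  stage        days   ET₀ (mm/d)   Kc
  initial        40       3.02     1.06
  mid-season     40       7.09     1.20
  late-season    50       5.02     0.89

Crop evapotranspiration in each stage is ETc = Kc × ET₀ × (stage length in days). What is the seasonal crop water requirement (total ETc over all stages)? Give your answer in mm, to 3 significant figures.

initial: 1.06 × 3.02 × 40 = 128.05 mm
mid-season: 1.20 × 7.09 × 40 = 340.32 mm
late-season: 0.89 × 5.02 × 50 = 223.39 mm
Seasonal total = 691.76 mm

692 mm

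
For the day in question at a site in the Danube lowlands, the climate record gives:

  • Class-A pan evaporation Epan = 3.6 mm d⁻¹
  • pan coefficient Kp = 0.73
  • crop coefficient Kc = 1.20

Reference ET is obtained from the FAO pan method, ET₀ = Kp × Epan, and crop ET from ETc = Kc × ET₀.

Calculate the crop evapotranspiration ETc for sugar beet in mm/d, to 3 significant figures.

3.15 mm/d

ET₀ = 0.73 × 3.6 = 2.6280 mm/d
ETc = Kc × ET₀ = 1.20 × 2.6280 = 3.1536 mm/d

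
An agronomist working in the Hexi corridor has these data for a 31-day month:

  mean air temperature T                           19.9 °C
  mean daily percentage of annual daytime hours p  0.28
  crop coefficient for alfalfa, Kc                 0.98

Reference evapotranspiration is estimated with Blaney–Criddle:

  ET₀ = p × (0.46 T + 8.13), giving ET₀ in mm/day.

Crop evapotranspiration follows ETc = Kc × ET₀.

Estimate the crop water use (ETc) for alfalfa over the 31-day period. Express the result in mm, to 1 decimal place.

ET₀ = 0.28 × (0.46 × 19.9 + 8.13) = 0.28 × 17.284 = 4.8395 mm/d
ETc = Kc × ET₀ = 0.98 × 4.8395 = 4.7427 mm/d
Over 31 days: 4.7427 × 31 = 147.024 mm

147.0 mm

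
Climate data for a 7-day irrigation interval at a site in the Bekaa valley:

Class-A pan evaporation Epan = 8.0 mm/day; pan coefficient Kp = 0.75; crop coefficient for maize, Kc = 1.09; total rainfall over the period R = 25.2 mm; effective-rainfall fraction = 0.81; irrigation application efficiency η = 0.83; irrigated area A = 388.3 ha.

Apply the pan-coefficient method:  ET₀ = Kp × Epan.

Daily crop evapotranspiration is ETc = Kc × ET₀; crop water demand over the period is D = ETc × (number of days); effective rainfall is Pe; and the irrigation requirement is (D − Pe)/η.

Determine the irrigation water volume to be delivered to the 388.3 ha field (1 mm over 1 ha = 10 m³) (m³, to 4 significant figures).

ET₀ = 0.75 × 8.0 = 6.0000 mm/d
ETc = Kc × ET₀ = 1.09 × 6.0000 = 6.5400 mm/d
Crop demand D = ETc × 7 d = 6.5400 × 7 = 45.780 mm
Pe = 0.81 × 25.2 = 20.412 mm
D − Pe = 45.780 − 20.412 = 25.368 mm
Gross irrigation = 25.368 / 0.83 = 30.564 mm
Volume = 30.564 mm × 388.3 ha × 10 = 118680.0 m³

118700 m³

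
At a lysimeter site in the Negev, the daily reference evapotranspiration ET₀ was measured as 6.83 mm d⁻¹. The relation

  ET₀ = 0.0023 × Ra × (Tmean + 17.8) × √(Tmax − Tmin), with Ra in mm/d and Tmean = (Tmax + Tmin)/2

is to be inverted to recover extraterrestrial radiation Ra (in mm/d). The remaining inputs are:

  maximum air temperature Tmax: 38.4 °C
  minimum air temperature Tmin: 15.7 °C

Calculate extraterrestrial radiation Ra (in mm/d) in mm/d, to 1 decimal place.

Tmean = 27.05 °C; √ΔT = 4.7645
Ra = ET₀ / [0.0023 × (Tmean+17.8) × √ΔT] = 6.83 / (0.0023 × 44.85 × 4.7645) = 13.897 mm/d

13.9 mm/d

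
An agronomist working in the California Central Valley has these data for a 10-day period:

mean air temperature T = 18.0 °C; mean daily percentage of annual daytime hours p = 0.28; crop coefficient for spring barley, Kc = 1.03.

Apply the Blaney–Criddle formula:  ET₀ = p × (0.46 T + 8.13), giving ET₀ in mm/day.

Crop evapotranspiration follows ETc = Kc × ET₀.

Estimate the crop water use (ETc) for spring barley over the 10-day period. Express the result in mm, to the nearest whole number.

ET₀ = 0.28 × (0.46 × 18.0 + 8.13) = 0.28 × 16.410 = 4.5948 mm/d
ETc = Kc × ET₀ = 1.03 × 4.5948 = 4.7326 mm/d
Over 10 days: 4.7326 × 10 = 47.326 mm

47 mm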